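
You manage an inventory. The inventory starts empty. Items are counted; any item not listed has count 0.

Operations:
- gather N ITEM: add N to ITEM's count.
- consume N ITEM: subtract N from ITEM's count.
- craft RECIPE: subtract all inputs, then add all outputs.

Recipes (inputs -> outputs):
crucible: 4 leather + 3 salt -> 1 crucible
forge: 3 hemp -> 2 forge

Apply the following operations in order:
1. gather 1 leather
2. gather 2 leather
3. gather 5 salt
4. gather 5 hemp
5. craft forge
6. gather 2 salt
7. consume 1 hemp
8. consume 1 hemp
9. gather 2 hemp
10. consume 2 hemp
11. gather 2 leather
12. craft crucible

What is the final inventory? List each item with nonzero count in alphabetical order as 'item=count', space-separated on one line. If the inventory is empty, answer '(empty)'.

Answer: crucible=1 forge=2 leather=1 salt=4

Derivation:
After 1 (gather 1 leather): leather=1
After 2 (gather 2 leather): leather=3
After 3 (gather 5 salt): leather=3 salt=5
After 4 (gather 5 hemp): hemp=5 leather=3 salt=5
After 5 (craft forge): forge=2 hemp=2 leather=3 salt=5
After 6 (gather 2 salt): forge=2 hemp=2 leather=3 salt=7
After 7 (consume 1 hemp): forge=2 hemp=1 leather=3 salt=7
After 8 (consume 1 hemp): forge=2 leather=3 salt=7
After 9 (gather 2 hemp): forge=2 hemp=2 leather=3 salt=7
After 10 (consume 2 hemp): forge=2 leather=3 salt=7
After 11 (gather 2 leather): forge=2 leather=5 salt=7
After 12 (craft crucible): crucible=1 forge=2 leather=1 salt=4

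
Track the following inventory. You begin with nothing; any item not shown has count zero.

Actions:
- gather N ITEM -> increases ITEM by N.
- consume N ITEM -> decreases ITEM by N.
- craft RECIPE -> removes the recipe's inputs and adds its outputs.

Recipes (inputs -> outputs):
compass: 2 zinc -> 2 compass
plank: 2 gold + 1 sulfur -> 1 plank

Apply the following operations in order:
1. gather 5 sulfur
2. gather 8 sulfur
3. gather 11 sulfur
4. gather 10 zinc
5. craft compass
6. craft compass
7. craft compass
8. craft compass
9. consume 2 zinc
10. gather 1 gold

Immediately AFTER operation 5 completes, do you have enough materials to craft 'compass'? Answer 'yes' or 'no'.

After 1 (gather 5 sulfur): sulfur=5
After 2 (gather 8 sulfur): sulfur=13
After 3 (gather 11 sulfur): sulfur=24
After 4 (gather 10 zinc): sulfur=24 zinc=10
After 5 (craft compass): compass=2 sulfur=24 zinc=8

Answer: yes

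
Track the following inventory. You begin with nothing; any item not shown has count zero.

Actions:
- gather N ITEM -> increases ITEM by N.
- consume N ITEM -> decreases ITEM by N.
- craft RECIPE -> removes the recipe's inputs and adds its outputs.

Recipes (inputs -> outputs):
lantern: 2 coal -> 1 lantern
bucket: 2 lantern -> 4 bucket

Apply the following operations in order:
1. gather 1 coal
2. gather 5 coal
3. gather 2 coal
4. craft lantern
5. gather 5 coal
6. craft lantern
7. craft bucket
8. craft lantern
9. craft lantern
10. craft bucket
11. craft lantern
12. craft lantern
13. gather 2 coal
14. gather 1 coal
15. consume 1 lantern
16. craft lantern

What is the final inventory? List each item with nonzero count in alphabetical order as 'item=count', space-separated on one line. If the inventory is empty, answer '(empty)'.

After 1 (gather 1 coal): coal=1
After 2 (gather 5 coal): coal=6
After 3 (gather 2 coal): coal=8
After 4 (craft lantern): coal=6 lantern=1
After 5 (gather 5 coal): coal=11 lantern=1
After 6 (craft lantern): coal=9 lantern=2
After 7 (craft bucket): bucket=4 coal=9
After 8 (craft lantern): bucket=4 coal=7 lantern=1
After 9 (craft lantern): bucket=4 coal=5 lantern=2
After 10 (craft bucket): bucket=8 coal=5
After 11 (craft lantern): bucket=8 coal=3 lantern=1
After 12 (craft lantern): bucket=8 coal=1 lantern=2
After 13 (gather 2 coal): bucket=8 coal=3 lantern=2
After 14 (gather 1 coal): bucket=8 coal=4 lantern=2
After 15 (consume 1 lantern): bucket=8 coal=4 lantern=1
After 16 (craft lantern): bucket=8 coal=2 lantern=2

Answer: bucket=8 coal=2 lantern=2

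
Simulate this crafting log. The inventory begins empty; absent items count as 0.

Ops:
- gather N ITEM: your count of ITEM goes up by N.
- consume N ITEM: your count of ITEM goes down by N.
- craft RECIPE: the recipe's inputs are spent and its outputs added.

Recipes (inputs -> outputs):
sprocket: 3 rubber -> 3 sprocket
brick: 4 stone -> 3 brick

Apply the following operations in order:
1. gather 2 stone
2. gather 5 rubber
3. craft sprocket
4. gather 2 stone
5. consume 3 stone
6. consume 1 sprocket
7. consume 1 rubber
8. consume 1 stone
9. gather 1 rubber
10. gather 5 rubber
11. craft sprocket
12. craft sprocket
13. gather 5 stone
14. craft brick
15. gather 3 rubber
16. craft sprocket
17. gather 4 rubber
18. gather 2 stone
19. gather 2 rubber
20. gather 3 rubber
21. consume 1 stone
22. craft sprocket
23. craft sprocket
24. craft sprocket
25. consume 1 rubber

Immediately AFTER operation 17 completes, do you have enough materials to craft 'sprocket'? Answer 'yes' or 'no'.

After 1 (gather 2 stone): stone=2
After 2 (gather 5 rubber): rubber=5 stone=2
After 3 (craft sprocket): rubber=2 sprocket=3 stone=2
After 4 (gather 2 stone): rubber=2 sprocket=3 stone=4
After 5 (consume 3 stone): rubber=2 sprocket=3 stone=1
After 6 (consume 1 sprocket): rubber=2 sprocket=2 stone=1
After 7 (consume 1 rubber): rubber=1 sprocket=2 stone=1
After 8 (consume 1 stone): rubber=1 sprocket=2
After 9 (gather 1 rubber): rubber=2 sprocket=2
After 10 (gather 5 rubber): rubber=7 sprocket=2
After 11 (craft sprocket): rubber=4 sprocket=5
After 12 (craft sprocket): rubber=1 sprocket=8
After 13 (gather 5 stone): rubber=1 sprocket=8 stone=5
After 14 (craft brick): brick=3 rubber=1 sprocket=8 stone=1
After 15 (gather 3 rubber): brick=3 rubber=4 sprocket=8 stone=1
After 16 (craft sprocket): brick=3 rubber=1 sprocket=11 stone=1
After 17 (gather 4 rubber): brick=3 rubber=5 sprocket=11 stone=1

Answer: yes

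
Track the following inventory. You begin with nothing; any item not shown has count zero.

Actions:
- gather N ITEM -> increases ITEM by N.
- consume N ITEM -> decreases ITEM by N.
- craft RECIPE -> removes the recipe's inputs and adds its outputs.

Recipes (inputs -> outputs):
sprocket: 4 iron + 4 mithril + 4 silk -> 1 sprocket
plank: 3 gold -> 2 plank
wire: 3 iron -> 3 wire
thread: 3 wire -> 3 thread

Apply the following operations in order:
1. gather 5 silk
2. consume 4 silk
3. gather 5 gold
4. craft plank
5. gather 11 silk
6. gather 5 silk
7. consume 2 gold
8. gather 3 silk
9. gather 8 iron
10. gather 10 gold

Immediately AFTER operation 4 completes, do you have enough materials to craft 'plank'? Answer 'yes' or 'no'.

Answer: no

Derivation:
After 1 (gather 5 silk): silk=5
After 2 (consume 4 silk): silk=1
After 3 (gather 5 gold): gold=5 silk=1
After 4 (craft plank): gold=2 plank=2 silk=1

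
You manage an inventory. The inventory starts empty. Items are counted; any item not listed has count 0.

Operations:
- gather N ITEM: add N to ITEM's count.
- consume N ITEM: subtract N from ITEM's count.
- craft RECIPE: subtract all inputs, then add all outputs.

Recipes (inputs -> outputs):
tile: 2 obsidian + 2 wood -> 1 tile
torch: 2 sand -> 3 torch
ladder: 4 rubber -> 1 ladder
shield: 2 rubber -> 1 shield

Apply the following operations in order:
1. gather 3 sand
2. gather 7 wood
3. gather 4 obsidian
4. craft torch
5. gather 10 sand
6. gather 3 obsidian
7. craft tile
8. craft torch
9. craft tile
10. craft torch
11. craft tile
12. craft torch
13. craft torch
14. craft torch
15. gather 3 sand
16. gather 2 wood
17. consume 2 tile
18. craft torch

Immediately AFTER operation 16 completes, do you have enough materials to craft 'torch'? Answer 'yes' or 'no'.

Answer: yes

Derivation:
After 1 (gather 3 sand): sand=3
After 2 (gather 7 wood): sand=3 wood=7
After 3 (gather 4 obsidian): obsidian=4 sand=3 wood=7
After 4 (craft torch): obsidian=4 sand=1 torch=3 wood=7
After 5 (gather 10 sand): obsidian=4 sand=11 torch=3 wood=7
After 6 (gather 3 obsidian): obsidian=7 sand=11 torch=3 wood=7
After 7 (craft tile): obsidian=5 sand=11 tile=1 torch=3 wood=5
After 8 (craft torch): obsidian=5 sand=9 tile=1 torch=6 wood=5
After 9 (craft tile): obsidian=3 sand=9 tile=2 torch=6 wood=3
After 10 (craft torch): obsidian=3 sand=7 tile=2 torch=9 wood=3
After 11 (craft tile): obsidian=1 sand=7 tile=3 torch=9 wood=1
After 12 (craft torch): obsidian=1 sand=5 tile=3 torch=12 wood=1
After 13 (craft torch): obsidian=1 sand=3 tile=3 torch=15 wood=1
After 14 (craft torch): obsidian=1 sand=1 tile=3 torch=18 wood=1
After 15 (gather 3 sand): obsidian=1 sand=4 tile=3 torch=18 wood=1
After 16 (gather 2 wood): obsidian=1 sand=4 tile=3 torch=18 wood=3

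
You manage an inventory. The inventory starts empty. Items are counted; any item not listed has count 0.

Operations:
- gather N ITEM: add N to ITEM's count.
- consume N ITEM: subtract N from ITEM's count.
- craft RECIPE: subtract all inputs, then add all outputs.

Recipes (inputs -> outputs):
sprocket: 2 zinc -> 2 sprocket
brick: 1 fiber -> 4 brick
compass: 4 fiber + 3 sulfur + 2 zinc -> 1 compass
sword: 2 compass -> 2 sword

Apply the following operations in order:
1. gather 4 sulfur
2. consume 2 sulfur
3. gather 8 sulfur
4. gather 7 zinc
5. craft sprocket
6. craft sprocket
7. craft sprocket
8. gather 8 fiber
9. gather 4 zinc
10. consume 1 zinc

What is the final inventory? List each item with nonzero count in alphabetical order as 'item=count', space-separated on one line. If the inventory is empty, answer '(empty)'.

Answer: fiber=8 sprocket=6 sulfur=10 zinc=4

Derivation:
After 1 (gather 4 sulfur): sulfur=4
After 2 (consume 2 sulfur): sulfur=2
After 3 (gather 8 sulfur): sulfur=10
After 4 (gather 7 zinc): sulfur=10 zinc=7
After 5 (craft sprocket): sprocket=2 sulfur=10 zinc=5
After 6 (craft sprocket): sprocket=4 sulfur=10 zinc=3
After 7 (craft sprocket): sprocket=6 sulfur=10 zinc=1
After 8 (gather 8 fiber): fiber=8 sprocket=6 sulfur=10 zinc=1
After 9 (gather 4 zinc): fiber=8 sprocket=6 sulfur=10 zinc=5
After 10 (consume 1 zinc): fiber=8 sprocket=6 sulfur=10 zinc=4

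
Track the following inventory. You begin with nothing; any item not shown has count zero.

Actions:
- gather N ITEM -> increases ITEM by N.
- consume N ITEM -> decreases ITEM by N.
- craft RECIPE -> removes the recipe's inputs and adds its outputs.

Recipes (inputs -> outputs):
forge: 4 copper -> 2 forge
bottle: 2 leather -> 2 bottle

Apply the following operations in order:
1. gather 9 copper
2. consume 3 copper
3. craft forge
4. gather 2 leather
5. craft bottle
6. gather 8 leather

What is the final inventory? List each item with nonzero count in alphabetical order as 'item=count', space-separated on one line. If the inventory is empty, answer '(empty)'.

After 1 (gather 9 copper): copper=9
After 2 (consume 3 copper): copper=6
After 3 (craft forge): copper=2 forge=2
After 4 (gather 2 leather): copper=2 forge=2 leather=2
After 5 (craft bottle): bottle=2 copper=2 forge=2
After 6 (gather 8 leather): bottle=2 copper=2 forge=2 leather=8

Answer: bottle=2 copper=2 forge=2 leather=8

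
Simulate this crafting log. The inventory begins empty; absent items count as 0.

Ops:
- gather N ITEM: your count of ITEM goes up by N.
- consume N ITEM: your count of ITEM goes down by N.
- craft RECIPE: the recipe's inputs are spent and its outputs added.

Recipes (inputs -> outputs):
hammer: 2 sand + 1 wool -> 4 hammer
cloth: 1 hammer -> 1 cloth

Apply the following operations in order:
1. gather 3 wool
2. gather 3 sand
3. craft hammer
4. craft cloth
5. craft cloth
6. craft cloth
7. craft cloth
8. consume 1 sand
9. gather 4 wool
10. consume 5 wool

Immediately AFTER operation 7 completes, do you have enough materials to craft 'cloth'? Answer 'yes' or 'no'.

Answer: no

Derivation:
After 1 (gather 3 wool): wool=3
After 2 (gather 3 sand): sand=3 wool=3
After 3 (craft hammer): hammer=4 sand=1 wool=2
After 4 (craft cloth): cloth=1 hammer=3 sand=1 wool=2
After 5 (craft cloth): cloth=2 hammer=2 sand=1 wool=2
After 6 (craft cloth): cloth=3 hammer=1 sand=1 wool=2
After 7 (craft cloth): cloth=4 sand=1 wool=2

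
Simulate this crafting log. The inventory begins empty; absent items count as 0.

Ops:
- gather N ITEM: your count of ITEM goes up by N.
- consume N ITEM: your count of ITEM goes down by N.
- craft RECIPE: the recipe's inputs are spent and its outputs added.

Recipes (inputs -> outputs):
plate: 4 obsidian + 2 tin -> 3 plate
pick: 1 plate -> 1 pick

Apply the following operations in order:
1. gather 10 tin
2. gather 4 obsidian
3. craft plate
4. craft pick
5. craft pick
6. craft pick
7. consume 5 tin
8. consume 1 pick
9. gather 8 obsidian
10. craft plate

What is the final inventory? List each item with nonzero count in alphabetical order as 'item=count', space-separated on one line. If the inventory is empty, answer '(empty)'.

After 1 (gather 10 tin): tin=10
After 2 (gather 4 obsidian): obsidian=4 tin=10
After 3 (craft plate): plate=3 tin=8
After 4 (craft pick): pick=1 plate=2 tin=8
After 5 (craft pick): pick=2 plate=1 tin=8
After 6 (craft pick): pick=3 tin=8
After 7 (consume 5 tin): pick=3 tin=3
After 8 (consume 1 pick): pick=2 tin=3
After 9 (gather 8 obsidian): obsidian=8 pick=2 tin=3
After 10 (craft plate): obsidian=4 pick=2 plate=3 tin=1

Answer: obsidian=4 pick=2 plate=3 tin=1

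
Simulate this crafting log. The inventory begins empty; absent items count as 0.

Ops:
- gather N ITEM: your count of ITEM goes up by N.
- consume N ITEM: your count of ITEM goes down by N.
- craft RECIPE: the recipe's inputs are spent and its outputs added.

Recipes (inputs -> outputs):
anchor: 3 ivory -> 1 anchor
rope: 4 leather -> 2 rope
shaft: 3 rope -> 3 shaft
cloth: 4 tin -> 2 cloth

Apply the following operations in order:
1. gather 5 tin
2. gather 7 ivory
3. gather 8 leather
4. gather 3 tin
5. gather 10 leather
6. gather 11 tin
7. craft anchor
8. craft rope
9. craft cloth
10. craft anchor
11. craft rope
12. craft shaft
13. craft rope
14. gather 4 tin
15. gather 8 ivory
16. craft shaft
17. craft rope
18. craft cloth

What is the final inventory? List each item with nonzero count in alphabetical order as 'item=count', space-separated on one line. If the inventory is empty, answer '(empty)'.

After 1 (gather 5 tin): tin=5
After 2 (gather 7 ivory): ivory=7 tin=5
After 3 (gather 8 leather): ivory=7 leather=8 tin=5
After 4 (gather 3 tin): ivory=7 leather=8 tin=8
After 5 (gather 10 leather): ivory=7 leather=18 tin=8
After 6 (gather 11 tin): ivory=7 leather=18 tin=19
After 7 (craft anchor): anchor=1 ivory=4 leather=18 tin=19
After 8 (craft rope): anchor=1 ivory=4 leather=14 rope=2 tin=19
After 9 (craft cloth): anchor=1 cloth=2 ivory=4 leather=14 rope=2 tin=15
After 10 (craft anchor): anchor=2 cloth=2 ivory=1 leather=14 rope=2 tin=15
After 11 (craft rope): anchor=2 cloth=2 ivory=1 leather=10 rope=4 tin=15
After 12 (craft shaft): anchor=2 cloth=2 ivory=1 leather=10 rope=1 shaft=3 tin=15
After 13 (craft rope): anchor=2 cloth=2 ivory=1 leather=6 rope=3 shaft=3 tin=15
After 14 (gather 4 tin): anchor=2 cloth=2 ivory=1 leather=6 rope=3 shaft=3 tin=19
After 15 (gather 8 ivory): anchor=2 cloth=2 ivory=9 leather=6 rope=3 shaft=3 tin=19
After 16 (craft shaft): anchor=2 cloth=2 ivory=9 leather=6 shaft=6 tin=19
After 17 (craft rope): anchor=2 cloth=2 ivory=9 leather=2 rope=2 shaft=6 tin=19
After 18 (craft cloth): anchor=2 cloth=4 ivory=9 leather=2 rope=2 shaft=6 tin=15

Answer: anchor=2 cloth=4 ivory=9 leather=2 rope=2 shaft=6 tin=15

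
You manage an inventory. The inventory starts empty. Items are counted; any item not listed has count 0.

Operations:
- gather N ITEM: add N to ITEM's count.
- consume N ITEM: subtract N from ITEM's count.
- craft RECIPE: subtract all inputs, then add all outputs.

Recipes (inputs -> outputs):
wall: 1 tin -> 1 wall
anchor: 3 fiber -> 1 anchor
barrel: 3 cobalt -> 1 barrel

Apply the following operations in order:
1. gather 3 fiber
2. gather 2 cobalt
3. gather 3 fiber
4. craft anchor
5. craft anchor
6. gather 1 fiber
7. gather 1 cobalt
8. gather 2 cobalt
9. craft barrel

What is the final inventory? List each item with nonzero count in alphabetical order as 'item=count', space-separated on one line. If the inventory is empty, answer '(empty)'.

After 1 (gather 3 fiber): fiber=3
After 2 (gather 2 cobalt): cobalt=2 fiber=3
After 3 (gather 3 fiber): cobalt=2 fiber=6
After 4 (craft anchor): anchor=1 cobalt=2 fiber=3
After 5 (craft anchor): anchor=2 cobalt=2
After 6 (gather 1 fiber): anchor=2 cobalt=2 fiber=1
After 7 (gather 1 cobalt): anchor=2 cobalt=3 fiber=1
After 8 (gather 2 cobalt): anchor=2 cobalt=5 fiber=1
After 9 (craft barrel): anchor=2 barrel=1 cobalt=2 fiber=1

Answer: anchor=2 barrel=1 cobalt=2 fiber=1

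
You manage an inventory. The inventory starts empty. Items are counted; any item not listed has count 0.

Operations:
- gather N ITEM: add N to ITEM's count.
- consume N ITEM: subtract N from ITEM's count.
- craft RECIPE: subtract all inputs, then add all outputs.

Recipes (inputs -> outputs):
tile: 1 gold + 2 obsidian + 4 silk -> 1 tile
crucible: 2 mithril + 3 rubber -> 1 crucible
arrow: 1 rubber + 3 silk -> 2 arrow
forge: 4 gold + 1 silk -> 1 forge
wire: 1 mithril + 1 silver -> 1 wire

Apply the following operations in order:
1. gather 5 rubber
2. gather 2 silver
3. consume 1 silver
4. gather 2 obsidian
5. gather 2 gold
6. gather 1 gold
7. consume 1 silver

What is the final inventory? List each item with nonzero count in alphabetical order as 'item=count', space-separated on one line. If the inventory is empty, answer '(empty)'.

After 1 (gather 5 rubber): rubber=5
After 2 (gather 2 silver): rubber=5 silver=2
After 3 (consume 1 silver): rubber=5 silver=1
After 4 (gather 2 obsidian): obsidian=2 rubber=5 silver=1
After 5 (gather 2 gold): gold=2 obsidian=2 rubber=5 silver=1
After 6 (gather 1 gold): gold=3 obsidian=2 rubber=5 silver=1
After 7 (consume 1 silver): gold=3 obsidian=2 rubber=5

Answer: gold=3 obsidian=2 rubber=5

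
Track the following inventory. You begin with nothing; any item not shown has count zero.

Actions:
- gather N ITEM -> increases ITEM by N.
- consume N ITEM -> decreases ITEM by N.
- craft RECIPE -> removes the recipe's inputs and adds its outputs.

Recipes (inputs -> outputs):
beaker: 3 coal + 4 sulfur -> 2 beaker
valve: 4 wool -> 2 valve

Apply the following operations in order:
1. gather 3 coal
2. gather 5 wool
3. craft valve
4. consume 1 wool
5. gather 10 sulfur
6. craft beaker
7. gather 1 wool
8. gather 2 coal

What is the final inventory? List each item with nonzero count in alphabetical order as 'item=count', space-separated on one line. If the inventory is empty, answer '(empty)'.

After 1 (gather 3 coal): coal=3
After 2 (gather 5 wool): coal=3 wool=5
After 3 (craft valve): coal=3 valve=2 wool=1
After 4 (consume 1 wool): coal=3 valve=2
After 5 (gather 10 sulfur): coal=3 sulfur=10 valve=2
After 6 (craft beaker): beaker=2 sulfur=6 valve=2
After 7 (gather 1 wool): beaker=2 sulfur=6 valve=2 wool=1
After 8 (gather 2 coal): beaker=2 coal=2 sulfur=6 valve=2 wool=1

Answer: beaker=2 coal=2 sulfur=6 valve=2 wool=1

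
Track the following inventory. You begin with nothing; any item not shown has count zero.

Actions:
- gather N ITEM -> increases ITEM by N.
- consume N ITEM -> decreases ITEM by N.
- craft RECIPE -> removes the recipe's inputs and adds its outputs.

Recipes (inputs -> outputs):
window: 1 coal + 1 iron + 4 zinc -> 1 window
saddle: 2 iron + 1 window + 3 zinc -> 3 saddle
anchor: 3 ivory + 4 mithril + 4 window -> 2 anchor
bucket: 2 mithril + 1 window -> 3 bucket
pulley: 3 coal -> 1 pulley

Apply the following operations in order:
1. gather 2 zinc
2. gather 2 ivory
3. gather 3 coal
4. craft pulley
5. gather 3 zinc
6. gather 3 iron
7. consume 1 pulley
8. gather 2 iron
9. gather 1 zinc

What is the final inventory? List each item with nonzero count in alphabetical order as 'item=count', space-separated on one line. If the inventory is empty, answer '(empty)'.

Answer: iron=5 ivory=2 zinc=6

Derivation:
After 1 (gather 2 zinc): zinc=2
After 2 (gather 2 ivory): ivory=2 zinc=2
After 3 (gather 3 coal): coal=3 ivory=2 zinc=2
After 4 (craft pulley): ivory=2 pulley=1 zinc=2
After 5 (gather 3 zinc): ivory=2 pulley=1 zinc=5
After 6 (gather 3 iron): iron=3 ivory=2 pulley=1 zinc=5
After 7 (consume 1 pulley): iron=3 ivory=2 zinc=5
After 8 (gather 2 iron): iron=5 ivory=2 zinc=5
After 9 (gather 1 zinc): iron=5 ivory=2 zinc=6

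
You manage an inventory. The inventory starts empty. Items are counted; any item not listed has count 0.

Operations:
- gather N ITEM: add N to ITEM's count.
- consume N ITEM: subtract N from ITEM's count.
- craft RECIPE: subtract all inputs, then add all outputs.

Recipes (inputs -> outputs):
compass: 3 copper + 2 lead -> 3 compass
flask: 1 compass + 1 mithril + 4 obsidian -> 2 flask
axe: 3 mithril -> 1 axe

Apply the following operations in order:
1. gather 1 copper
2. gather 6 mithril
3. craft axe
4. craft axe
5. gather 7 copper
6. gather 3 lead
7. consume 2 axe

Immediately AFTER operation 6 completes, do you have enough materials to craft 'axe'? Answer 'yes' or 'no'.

Answer: no

Derivation:
After 1 (gather 1 copper): copper=1
After 2 (gather 6 mithril): copper=1 mithril=6
After 3 (craft axe): axe=1 copper=1 mithril=3
After 4 (craft axe): axe=2 copper=1
After 5 (gather 7 copper): axe=2 copper=8
After 6 (gather 3 lead): axe=2 copper=8 lead=3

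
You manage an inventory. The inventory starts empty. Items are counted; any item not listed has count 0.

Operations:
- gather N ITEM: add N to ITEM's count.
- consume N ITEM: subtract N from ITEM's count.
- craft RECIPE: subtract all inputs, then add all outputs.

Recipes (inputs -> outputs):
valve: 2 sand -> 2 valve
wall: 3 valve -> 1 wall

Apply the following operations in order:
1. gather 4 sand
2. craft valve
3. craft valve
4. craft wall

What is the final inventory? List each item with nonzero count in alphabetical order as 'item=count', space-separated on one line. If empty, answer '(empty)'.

After 1 (gather 4 sand): sand=4
After 2 (craft valve): sand=2 valve=2
After 3 (craft valve): valve=4
After 4 (craft wall): valve=1 wall=1

Answer: valve=1 wall=1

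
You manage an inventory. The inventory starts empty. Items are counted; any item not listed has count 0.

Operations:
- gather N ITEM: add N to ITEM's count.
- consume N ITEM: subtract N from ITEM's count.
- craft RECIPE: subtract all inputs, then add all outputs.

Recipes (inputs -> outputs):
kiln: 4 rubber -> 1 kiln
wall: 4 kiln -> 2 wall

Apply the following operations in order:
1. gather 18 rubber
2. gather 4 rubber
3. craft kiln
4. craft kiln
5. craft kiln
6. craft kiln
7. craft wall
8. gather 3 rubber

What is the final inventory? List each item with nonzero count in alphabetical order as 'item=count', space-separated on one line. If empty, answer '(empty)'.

Answer: rubber=9 wall=2

Derivation:
After 1 (gather 18 rubber): rubber=18
After 2 (gather 4 rubber): rubber=22
After 3 (craft kiln): kiln=1 rubber=18
After 4 (craft kiln): kiln=2 rubber=14
After 5 (craft kiln): kiln=3 rubber=10
After 6 (craft kiln): kiln=4 rubber=6
After 7 (craft wall): rubber=6 wall=2
After 8 (gather 3 rubber): rubber=9 wall=2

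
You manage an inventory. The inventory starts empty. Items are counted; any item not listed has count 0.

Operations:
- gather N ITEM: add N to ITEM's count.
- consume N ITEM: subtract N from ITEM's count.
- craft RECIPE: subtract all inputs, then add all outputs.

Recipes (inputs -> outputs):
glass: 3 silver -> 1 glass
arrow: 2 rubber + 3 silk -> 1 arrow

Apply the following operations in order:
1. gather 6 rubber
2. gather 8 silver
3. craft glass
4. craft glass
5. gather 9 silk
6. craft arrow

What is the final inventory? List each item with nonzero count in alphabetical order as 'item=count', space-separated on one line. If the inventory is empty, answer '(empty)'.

After 1 (gather 6 rubber): rubber=6
After 2 (gather 8 silver): rubber=6 silver=8
After 3 (craft glass): glass=1 rubber=6 silver=5
After 4 (craft glass): glass=2 rubber=6 silver=2
After 5 (gather 9 silk): glass=2 rubber=6 silk=9 silver=2
After 6 (craft arrow): arrow=1 glass=2 rubber=4 silk=6 silver=2

Answer: arrow=1 glass=2 rubber=4 silk=6 silver=2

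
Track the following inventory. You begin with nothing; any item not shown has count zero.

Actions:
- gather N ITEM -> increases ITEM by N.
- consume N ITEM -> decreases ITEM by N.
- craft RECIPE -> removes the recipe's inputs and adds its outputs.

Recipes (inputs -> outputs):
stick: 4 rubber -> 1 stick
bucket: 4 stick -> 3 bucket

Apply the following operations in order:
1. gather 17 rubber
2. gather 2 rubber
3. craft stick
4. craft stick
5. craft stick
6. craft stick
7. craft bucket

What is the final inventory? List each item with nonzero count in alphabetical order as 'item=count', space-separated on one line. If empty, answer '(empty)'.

After 1 (gather 17 rubber): rubber=17
After 2 (gather 2 rubber): rubber=19
After 3 (craft stick): rubber=15 stick=1
After 4 (craft stick): rubber=11 stick=2
After 5 (craft stick): rubber=7 stick=3
After 6 (craft stick): rubber=3 stick=4
After 7 (craft bucket): bucket=3 rubber=3

Answer: bucket=3 rubber=3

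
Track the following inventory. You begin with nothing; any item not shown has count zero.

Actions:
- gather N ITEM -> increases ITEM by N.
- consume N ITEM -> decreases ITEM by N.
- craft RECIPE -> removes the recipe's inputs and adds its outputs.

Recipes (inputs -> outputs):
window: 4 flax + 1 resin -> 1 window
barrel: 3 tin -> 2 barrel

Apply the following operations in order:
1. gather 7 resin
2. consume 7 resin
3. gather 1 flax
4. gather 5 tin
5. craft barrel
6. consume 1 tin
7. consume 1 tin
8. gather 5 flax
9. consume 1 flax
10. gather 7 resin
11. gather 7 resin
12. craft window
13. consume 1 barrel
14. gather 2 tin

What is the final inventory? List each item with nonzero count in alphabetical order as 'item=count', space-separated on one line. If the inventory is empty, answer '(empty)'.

After 1 (gather 7 resin): resin=7
After 2 (consume 7 resin): (empty)
After 3 (gather 1 flax): flax=1
After 4 (gather 5 tin): flax=1 tin=5
After 5 (craft barrel): barrel=2 flax=1 tin=2
After 6 (consume 1 tin): barrel=2 flax=1 tin=1
After 7 (consume 1 tin): barrel=2 flax=1
After 8 (gather 5 flax): barrel=2 flax=6
After 9 (consume 1 flax): barrel=2 flax=5
After 10 (gather 7 resin): barrel=2 flax=5 resin=7
After 11 (gather 7 resin): barrel=2 flax=5 resin=14
After 12 (craft window): barrel=2 flax=1 resin=13 window=1
After 13 (consume 1 barrel): barrel=1 flax=1 resin=13 window=1
After 14 (gather 2 tin): barrel=1 flax=1 resin=13 tin=2 window=1

Answer: barrel=1 flax=1 resin=13 tin=2 window=1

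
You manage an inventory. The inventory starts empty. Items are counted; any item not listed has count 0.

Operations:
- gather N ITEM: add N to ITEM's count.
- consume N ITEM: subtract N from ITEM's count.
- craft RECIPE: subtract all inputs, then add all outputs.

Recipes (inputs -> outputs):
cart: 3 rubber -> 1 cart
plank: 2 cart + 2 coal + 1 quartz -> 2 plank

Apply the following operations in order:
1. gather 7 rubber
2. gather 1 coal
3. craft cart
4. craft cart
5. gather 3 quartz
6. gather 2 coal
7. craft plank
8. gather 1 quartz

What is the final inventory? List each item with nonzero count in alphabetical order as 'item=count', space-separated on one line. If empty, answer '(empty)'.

After 1 (gather 7 rubber): rubber=7
After 2 (gather 1 coal): coal=1 rubber=7
After 3 (craft cart): cart=1 coal=1 rubber=4
After 4 (craft cart): cart=2 coal=1 rubber=1
After 5 (gather 3 quartz): cart=2 coal=1 quartz=3 rubber=1
After 6 (gather 2 coal): cart=2 coal=3 quartz=3 rubber=1
After 7 (craft plank): coal=1 plank=2 quartz=2 rubber=1
After 8 (gather 1 quartz): coal=1 plank=2 quartz=3 rubber=1

Answer: coal=1 plank=2 quartz=3 rubber=1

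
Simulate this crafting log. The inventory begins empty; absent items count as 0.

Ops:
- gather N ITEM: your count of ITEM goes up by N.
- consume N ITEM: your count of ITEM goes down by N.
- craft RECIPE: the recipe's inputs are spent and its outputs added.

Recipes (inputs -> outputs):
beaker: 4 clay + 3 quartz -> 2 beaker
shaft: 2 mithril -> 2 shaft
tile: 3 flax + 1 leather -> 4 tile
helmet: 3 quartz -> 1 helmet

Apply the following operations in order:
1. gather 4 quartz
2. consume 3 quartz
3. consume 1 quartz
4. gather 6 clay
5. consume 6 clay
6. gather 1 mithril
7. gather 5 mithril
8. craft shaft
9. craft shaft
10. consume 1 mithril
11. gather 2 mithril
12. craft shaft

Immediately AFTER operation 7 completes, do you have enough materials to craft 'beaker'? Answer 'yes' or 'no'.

Answer: no

Derivation:
After 1 (gather 4 quartz): quartz=4
After 2 (consume 3 quartz): quartz=1
After 3 (consume 1 quartz): (empty)
After 4 (gather 6 clay): clay=6
After 5 (consume 6 clay): (empty)
After 6 (gather 1 mithril): mithril=1
After 7 (gather 5 mithril): mithril=6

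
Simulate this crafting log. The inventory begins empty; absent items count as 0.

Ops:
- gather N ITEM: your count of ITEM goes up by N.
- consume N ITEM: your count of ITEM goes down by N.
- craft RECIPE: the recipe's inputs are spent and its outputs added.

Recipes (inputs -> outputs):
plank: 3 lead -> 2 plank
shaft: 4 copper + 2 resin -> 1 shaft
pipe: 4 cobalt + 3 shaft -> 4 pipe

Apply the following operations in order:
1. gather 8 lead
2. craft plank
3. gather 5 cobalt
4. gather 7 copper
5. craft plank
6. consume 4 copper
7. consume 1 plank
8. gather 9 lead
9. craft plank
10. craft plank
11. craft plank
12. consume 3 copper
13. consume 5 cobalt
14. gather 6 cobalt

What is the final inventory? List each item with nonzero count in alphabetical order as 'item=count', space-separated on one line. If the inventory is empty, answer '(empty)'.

Answer: cobalt=6 lead=2 plank=9

Derivation:
After 1 (gather 8 lead): lead=8
After 2 (craft plank): lead=5 plank=2
After 3 (gather 5 cobalt): cobalt=5 lead=5 plank=2
After 4 (gather 7 copper): cobalt=5 copper=7 lead=5 plank=2
After 5 (craft plank): cobalt=5 copper=7 lead=2 plank=4
After 6 (consume 4 copper): cobalt=5 copper=3 lead=2 plank=4
After 7 (consume 1 plank): cobalt=5 copper=3 lead=2 plank=3
After 8 (gather 9 lead): cobalt=5 copper=3 lead=11 plank=3
After 9 (craft plank): cobalt=5 copper=3 lead=8 plank=5
After 10 (craft plank): cobalt=5 copper=3 lead=5 plank=7
After 11 (craft plank): cobalt=5 copper=3 lead=2 plank=9
After 12 (consume 3 copper): cobalt=5 lead=2 plank=9
After 13 (consume 5 cobalt): lead=2 plank=9
After 14 (gather 6 cobalt): cobalt=6 lead=2 plank=9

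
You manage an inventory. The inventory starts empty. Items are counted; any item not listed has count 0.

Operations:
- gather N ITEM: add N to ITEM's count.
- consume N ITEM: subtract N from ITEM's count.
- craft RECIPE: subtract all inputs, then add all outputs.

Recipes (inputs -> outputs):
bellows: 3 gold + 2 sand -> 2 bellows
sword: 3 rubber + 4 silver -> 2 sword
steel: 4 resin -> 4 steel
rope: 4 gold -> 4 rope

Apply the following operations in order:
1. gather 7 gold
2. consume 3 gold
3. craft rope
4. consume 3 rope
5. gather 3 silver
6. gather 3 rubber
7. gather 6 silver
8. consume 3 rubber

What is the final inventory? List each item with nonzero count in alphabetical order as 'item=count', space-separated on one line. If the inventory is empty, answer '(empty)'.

Answer: rope=1 silver=9

Derivation:
After 1 (gather 7 gold): gold=7
After 2 (consume 3 gold): gold=4
After 3 (craft rope): rope=4
After 4 (consume 3 rope): rope=1
After 5 (gather 3 silver): rope=1 silver=3
After 6 (gather 3 rubber): rope=1 rubber=3 silver=3
After 7 (gather 6 silver): rope=1 rubber=3 silver=9
After 8 (consume 3 rubber): rope=1 silver=9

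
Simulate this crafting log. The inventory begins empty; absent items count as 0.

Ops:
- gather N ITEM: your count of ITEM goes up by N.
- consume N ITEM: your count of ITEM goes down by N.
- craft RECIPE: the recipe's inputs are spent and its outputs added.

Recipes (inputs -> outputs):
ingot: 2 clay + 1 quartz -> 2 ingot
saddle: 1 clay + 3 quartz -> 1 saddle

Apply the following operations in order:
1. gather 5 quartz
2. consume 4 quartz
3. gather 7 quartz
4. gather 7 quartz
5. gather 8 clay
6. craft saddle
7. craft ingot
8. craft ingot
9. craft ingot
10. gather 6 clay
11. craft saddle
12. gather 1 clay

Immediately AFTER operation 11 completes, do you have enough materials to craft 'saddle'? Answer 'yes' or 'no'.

After 1 (gather 5 quartz): quartz=5
After 2 (consume 4 quartz): quartz=1
After 3 (gather 7 quartz): quartz=8
After 4 (gather 7 quartz): quartz=15
After 5 (gather 8 clay): clay=8 quartz=15
After 6 (craft saddle): clay=7 quartz=12 saddle=1
After 7 (craft ingot): clay=5 ingot=2 quartz=11 saddle=1
After 8 (craft ingot): clay=3 ingot=4 quartz=10 saddle=1
After 9 (craft ingot): clay=1 ingot=6 quartz=9 saddle=1
After 10 (gather 6 clay): clay=7 ingot=6 quartz=9 saddle=1
After 11 (craft saddle): clay=6 ingot=6 quartz=6 saddle=2

Answer: yes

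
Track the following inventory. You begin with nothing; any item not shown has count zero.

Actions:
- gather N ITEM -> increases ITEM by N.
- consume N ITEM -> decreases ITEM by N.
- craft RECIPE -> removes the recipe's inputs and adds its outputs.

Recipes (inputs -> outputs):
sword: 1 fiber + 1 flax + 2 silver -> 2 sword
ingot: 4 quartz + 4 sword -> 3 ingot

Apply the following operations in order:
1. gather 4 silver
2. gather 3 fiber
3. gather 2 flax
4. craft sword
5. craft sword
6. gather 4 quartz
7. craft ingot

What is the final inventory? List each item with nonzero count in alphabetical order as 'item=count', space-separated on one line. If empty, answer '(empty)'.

After 1 (gather 4 silver): silver=4
After 2 (gather 3 fiber): fiber=3 silver=4
After 3 (gather 2 flax): fiber=3 flax=2 silver=4
After 4 (craft sword): fiber=2 flax=1 silver=2 sword=2
After 5 (craft sword): fiber=1 sword=4
After 6 (gather 4 quartz): fiber=1 quartz=4 sword=4
After 7 (craft ingot): fiber=1 ingot=3

Answer: fiber=1 ingot=3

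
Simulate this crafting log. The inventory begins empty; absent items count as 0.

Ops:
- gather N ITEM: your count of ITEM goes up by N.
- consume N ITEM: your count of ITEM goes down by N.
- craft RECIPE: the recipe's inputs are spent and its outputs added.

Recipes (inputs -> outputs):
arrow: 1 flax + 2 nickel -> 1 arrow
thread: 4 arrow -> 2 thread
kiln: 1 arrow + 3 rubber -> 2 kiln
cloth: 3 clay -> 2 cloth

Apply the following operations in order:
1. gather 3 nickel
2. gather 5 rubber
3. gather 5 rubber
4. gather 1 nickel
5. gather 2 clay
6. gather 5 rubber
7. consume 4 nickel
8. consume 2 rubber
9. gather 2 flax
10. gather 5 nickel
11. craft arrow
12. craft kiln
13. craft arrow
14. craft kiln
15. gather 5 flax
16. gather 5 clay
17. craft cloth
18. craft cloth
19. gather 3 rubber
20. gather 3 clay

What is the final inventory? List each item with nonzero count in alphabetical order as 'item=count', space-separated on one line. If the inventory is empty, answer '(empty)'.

Answer: clay=4 cloth=4 flax=5 kiln=4 nickel=1 rubber=10

Derivation:
After 1 (gather 3 nickel): nickel=3
After 2 (gather 5 rubber): nickel=3 rubber=5
After 3 (gather 5 rubber): nickel=3 rubber=10
After 4 (gather 1 nickel): nickel=4 rubber=10
After 5 (gather 2 clay): clay=2 nickel=4 rubber=10
After 6 (gather 5 rubber): clay=2 nickel=4 rubber=15
After 7 (consume 4 nickel): clay=2 rubber=15
After 8 (consume 2 rubber): clay=2 rubber=13
After 9 (gather 2 flax): clay=2 flax=2 rubber=13
After 10 (gather 5 nickel): clay=2 flax=2 nickel=5 rubber=13
After 11 (craft arrow): arrow=1 clay=2 flax=1 nickel=3 rubber=13
After 12 (craft kiln): clay=2 flax=1 kiln=2 nickel=3 rubber=10
After 13 (craft arrow): arrow=1 clay=2 kiln=2 nickel=1 rubber=10
After 14 (craft kiln): clay=2 kiln=4 nickel=1 rubber=7
After 15 (gather 5 flax): clay=2 flax=5 kiln=4 nickel=1 rubber=7
After 16 (gather 5 clay): clay=7 flax=5 kiln=4 nickel=1 rubber=7
After 17 (craft cloth): clay=4 cloth=2 flax=5 kiln=4 nickel=1 rubber=7
After 18 (craft cloth): clay=1 cloth=4 flax=5 kiln=4 nickel=1 rubber=7
After 19 (gather 3 rubber): clay=1 cloth=4 flax=5 kiln=4 nickel=1 rubber=10
After 20 (gather 3 clay): clay=4 cloth=4 flax=5 kiln=4 nickel=1 rubber=10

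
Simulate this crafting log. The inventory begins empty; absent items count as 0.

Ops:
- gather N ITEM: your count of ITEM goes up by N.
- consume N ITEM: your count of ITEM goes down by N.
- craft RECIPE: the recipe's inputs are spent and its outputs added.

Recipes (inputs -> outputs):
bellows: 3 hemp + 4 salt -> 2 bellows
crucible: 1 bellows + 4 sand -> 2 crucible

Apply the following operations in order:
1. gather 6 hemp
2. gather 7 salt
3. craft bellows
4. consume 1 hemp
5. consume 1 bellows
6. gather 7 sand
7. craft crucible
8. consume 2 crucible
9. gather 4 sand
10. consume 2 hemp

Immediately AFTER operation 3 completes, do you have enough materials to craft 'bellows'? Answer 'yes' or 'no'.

Answer: no

Derivation:
After 1 (gather 6 hemp): hemp=6
After 2 (gather 7 salt): hemp=6 salt=7
After 3 (craft bellows): bellows=2 hemp=3 salt=3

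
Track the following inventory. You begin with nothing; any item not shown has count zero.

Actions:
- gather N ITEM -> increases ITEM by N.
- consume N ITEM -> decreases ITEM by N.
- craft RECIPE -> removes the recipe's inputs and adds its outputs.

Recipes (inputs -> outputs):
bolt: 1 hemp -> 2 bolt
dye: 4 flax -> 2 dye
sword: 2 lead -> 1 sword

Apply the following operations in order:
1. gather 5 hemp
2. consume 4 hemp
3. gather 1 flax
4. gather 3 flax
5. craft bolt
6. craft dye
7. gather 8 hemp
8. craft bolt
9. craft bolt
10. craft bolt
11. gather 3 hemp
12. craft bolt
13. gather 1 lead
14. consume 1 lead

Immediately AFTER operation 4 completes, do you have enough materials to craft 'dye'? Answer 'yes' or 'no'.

Answer: yes

Derivation:
After 1 (gather 5 hemp): hemp=5
After 2 (consume 4 hemp): hemp=1
After 3 (gather 1 flax): flax=1 hemp=1
After 4 (gather 3 flax): flax=4 hemp=1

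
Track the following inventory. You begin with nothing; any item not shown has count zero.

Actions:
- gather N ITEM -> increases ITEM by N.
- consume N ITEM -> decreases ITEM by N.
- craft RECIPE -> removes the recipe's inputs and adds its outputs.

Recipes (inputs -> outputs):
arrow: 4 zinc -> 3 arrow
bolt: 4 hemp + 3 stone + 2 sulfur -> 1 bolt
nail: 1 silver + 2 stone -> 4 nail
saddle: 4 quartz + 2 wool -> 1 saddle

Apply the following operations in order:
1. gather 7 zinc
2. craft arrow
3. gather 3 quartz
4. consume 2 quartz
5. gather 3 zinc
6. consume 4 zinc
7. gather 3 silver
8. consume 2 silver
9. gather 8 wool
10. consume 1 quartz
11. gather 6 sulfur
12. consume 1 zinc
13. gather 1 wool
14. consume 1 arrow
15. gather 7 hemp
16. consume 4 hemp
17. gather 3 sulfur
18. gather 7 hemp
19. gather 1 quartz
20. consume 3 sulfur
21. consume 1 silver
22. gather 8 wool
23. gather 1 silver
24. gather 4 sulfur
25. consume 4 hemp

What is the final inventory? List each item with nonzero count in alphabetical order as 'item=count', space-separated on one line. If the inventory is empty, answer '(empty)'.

After 1 (gather 7 zinc): zinc=7
After 2 (craft arrow): arrow=3 zinc=3
After 3 (gather 3 quartz): arrow=3 quartz=3 zinc=3
After 4 (consume 2 quartz): arrow=3 quartz=1 zinc=3
After 5 (gather 3 zinc): arrow=3 quartz=1 zinc=6
After 6 (consume 4 zinc): arrow=3 quartz=1 zinc=2
After 7 (gather 3 silver): arrow=3 quartz=1 silver=3 zinc=2
After 8 (consume 2 silver): arrow=3 quartz=1 silver=1 zinc=2
After 9 (gather 8 wool): arrow=3 quartz=1 silver=1 wool=8 zinc=2
After 10 (consume 1 quartz): arrow=3 silver=1 wool=8 zinc=2
After 11 (gather 6 sulfur): arrow=3 silver=1 sulfur=6 wool=8 zinc=2
After 12 (consume 1 zinc): arrow=3 silver=1 sulfur=6 wool=8 zinc=1
After 13 (gather 1 wool): arrow=3 silver=1 sulfur=6 wool=9 zinc=1
After 14 (consume 1 arrow): arrow=2 silver=1 sulfur=6 wool=9 zinc=1
After 15 (gather 7 hemp): arrow=2 hemp=7 silver=1 sulfur=6 wool=9 zinc=1
After 16 (consume 4 hemp): arrow=2 hemp=3 silver=1 sulfur=6 wool=9 zinc=1
After 17 (gather 3 sulfur): arrow=2 hemp=3 silver=1 sulfur=9 wool=9 zinc=1
After 18 (gather 7 hemp): arrow=2 hemp=10 silver=1 sulfur=9 wool=9 zinc=1
After 19 (gather 1 quartz): arrow=2 hemp=10 quartz=1 silver=1 sulfur=9 wool=9 zinc=1
After 20 (consume 3 sulfur): arrow=2 hemp=10 quartz=1 silver=1 sulfur=6 wool=9 zinc=1
After 21 (consume 1 silver): arrow=2 hemp=10 quartz=1 sulfur=6 wool=9 zinc=1
After 22 (gather 8 wool): arrow=2 hemp=10 quartz=1 sulfur=6 wool=17 zinc=1
After 23 (gather 1 silver): arrow=2 hemp=10 quartz=1 silver=1 sulfur=6 wool=17 zinc=1
After 24 (gather 4 sulfur): arrow=2 hemp=10 quartz=1 silver=1 sulfur=10 wool=17 zinc=1
After 25 (consume 4 hemp): arrow=2 hemp=6 quartz=1 silver=1 sulfur=10 wool=17 zinc=1

Answer: arrow=2 hemp=6 quartz=1 silver=1 sulfur=10 wool=17 zinc=1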